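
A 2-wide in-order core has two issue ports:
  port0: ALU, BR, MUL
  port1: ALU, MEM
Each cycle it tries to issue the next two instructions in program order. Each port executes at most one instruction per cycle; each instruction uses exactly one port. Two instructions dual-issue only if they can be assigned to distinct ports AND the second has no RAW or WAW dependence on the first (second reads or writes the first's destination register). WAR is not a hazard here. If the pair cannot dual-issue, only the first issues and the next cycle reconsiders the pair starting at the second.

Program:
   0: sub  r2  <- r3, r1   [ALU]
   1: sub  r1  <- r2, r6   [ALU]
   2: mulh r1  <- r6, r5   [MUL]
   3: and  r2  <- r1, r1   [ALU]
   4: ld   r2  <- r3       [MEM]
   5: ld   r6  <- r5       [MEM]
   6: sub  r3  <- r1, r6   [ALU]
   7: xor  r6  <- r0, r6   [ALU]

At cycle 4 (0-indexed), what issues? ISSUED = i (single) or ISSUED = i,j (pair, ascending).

0. sub.ALU @i0  | RAW r2
1. sub.ALU @i1  | WAW r1
2. mulh.MUL @i2  | RAW r1
3. and.ALU @i3  | WAW r2
4. ld.MEM @i4  | no-port MEM/MEM
5. ld.MEM @i5  | RAW r6
6. sub.ALU;xor.ALU @i6+i7  | 2-wide

ISSUED = 4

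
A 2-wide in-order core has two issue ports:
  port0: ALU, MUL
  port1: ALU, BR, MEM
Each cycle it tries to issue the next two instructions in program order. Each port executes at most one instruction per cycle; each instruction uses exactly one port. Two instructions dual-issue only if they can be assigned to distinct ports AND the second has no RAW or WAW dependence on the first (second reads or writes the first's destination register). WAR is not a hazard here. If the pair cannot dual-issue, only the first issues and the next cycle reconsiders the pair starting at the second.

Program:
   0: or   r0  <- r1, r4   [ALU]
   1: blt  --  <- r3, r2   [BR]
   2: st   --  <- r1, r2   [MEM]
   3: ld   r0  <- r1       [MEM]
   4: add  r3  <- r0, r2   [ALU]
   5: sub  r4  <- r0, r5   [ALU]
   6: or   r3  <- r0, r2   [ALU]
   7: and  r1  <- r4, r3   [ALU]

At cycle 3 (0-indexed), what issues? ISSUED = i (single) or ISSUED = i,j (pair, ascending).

ISSUED = 4,5

  cy0 -> i0,i1 (or blt) 2-wide
  cy1 -> i2 (st) no-port MEM/MEM
  cy2 -> i3 (ld) RAW r0
  cy3 -> i4,i5 (add sub) 2-wide
  cy4 -> i6 (or) RAW r3
  cy5 -> i7 (and) tail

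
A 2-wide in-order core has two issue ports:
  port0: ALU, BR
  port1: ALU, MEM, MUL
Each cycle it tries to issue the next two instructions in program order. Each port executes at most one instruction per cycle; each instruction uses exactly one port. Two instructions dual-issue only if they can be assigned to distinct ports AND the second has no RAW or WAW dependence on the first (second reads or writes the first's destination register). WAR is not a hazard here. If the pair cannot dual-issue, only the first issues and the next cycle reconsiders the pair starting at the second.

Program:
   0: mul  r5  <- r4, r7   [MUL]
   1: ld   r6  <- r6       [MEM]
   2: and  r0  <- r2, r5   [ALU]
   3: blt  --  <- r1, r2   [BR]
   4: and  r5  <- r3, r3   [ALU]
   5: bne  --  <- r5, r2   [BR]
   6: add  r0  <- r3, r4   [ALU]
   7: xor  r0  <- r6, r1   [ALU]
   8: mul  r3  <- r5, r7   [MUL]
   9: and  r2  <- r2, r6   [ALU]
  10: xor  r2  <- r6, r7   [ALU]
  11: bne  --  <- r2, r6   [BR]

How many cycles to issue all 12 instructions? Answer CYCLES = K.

  cy0 -> i0 (mul.MUL) no-port MUL/MEM
  cy1 -> i1/i2 (ld.MEM+and.ALU) pair
  cy2 -> i3/i4 (blt.BR+and.ALU) pair
  cy3 -> i5/i6 (bne.BR+add.ALU) pair
  cy4 -> i7/i8 (xor.ALU+mul.MUL) pair
  cy5 -> i9 (and.ALU) WAW r2
  cy6 -> i10 (xor.ALU) RAW r2
  cy7 -> i11 (bne.BR) tail

CYCLES = 8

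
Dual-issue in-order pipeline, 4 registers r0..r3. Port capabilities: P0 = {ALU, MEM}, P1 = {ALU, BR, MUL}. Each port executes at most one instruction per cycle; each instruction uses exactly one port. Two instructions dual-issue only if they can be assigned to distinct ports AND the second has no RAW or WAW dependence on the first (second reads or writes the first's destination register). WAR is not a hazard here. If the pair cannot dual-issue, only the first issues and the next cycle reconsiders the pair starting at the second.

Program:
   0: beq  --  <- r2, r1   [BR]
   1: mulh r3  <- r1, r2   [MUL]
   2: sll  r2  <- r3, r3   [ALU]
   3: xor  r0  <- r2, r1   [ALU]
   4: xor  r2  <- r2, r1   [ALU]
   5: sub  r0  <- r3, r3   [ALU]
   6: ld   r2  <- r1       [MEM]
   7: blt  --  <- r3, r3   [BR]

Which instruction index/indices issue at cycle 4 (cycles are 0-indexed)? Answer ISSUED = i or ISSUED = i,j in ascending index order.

ISSUED = 5,6

c0: i0 beq.BR  no-port BR/MUL
c1: i1 mulh.MUL  RAW r3
c2: i2 sll.ALU  RAW r2
c3: i3/i4 xor.ALU+xor.ALU  pair
c4: i5/i6 sub.ALU+ld.MEM  pair
c5: i7 blt.BR  tail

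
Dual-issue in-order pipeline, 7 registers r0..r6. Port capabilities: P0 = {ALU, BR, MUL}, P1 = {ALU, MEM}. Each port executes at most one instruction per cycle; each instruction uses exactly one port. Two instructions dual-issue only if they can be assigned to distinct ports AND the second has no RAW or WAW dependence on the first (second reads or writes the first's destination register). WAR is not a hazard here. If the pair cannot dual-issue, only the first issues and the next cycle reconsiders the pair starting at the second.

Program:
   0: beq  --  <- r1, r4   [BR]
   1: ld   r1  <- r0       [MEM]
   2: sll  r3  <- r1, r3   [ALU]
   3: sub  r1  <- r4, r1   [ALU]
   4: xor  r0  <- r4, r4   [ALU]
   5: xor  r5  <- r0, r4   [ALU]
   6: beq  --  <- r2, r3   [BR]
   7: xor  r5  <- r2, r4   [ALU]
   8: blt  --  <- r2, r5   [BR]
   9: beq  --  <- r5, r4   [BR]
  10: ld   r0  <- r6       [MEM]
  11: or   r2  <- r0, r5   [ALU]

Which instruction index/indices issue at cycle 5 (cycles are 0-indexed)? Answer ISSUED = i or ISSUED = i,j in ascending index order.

  cy0 -> i0/i1 (beq ld) pair
  cy1 -> i2/i3 (sll sub) pair
  cy2 -> i4 (xor) RAW r0
  cy3 -> i5/i6 (xor beq) pair
  cy4 -> i7 (xor) RAW r5
  cy5 -> i8 (blt) no-port BR/BR
  cy6 -> i9/i10 (beq ld) pair
  cy7 -> i11 (or) tail

ISSUED = 8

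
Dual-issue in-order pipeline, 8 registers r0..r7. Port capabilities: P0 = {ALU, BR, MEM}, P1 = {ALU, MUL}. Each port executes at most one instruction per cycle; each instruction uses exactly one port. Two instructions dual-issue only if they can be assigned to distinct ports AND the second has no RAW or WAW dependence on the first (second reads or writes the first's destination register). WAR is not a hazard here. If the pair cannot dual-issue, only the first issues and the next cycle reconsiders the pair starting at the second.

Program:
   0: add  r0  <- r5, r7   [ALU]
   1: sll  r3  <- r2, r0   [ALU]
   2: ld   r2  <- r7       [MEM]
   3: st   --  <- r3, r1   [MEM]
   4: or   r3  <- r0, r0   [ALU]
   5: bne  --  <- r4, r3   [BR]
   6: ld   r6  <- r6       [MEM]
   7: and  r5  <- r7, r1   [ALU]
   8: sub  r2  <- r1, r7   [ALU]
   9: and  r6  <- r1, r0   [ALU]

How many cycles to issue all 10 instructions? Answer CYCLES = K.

CYCLES = 6

0. add.ALU @i0  | RAW r0
1. sll.ALU/ld.MEM @i1/i2  | dual
2. st.MEM/or.ALU @i3/i4  | dual
3. bne.BR @i5  | no-port BR/MEM
4. ld.MEM/and.ALU @i6/i7  | dual
5. sub.ALU/and.ALU @i8/i9  | dual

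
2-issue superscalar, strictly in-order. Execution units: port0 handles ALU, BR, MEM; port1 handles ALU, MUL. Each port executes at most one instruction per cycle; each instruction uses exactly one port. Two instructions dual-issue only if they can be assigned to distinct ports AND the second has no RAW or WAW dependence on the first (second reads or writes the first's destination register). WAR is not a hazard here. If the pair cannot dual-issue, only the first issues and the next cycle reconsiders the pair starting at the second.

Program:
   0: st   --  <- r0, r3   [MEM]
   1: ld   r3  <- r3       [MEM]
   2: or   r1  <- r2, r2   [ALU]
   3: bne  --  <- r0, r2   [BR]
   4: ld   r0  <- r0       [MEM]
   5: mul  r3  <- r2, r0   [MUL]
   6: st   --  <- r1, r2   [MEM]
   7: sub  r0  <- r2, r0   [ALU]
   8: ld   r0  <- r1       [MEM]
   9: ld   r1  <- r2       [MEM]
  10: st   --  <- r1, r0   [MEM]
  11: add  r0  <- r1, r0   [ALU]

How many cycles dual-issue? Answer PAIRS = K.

PAIRS = 3

t=0 i0:st ; no-port MEM/MEM
t=1 i1/i2:ld or ; pair
t=2 i3:bne ; no-port BR/MEM
t=3 i4:ld ; RAW r0
t=4 i5/i6:mul st ; pair
t=5 i7:sub ; WAW r0
t=6 i8:ld ; no-port MEM/MEM
t=7 i9:ld ; no-port MEM/MEM
t=8 i10/i11:st add ; pair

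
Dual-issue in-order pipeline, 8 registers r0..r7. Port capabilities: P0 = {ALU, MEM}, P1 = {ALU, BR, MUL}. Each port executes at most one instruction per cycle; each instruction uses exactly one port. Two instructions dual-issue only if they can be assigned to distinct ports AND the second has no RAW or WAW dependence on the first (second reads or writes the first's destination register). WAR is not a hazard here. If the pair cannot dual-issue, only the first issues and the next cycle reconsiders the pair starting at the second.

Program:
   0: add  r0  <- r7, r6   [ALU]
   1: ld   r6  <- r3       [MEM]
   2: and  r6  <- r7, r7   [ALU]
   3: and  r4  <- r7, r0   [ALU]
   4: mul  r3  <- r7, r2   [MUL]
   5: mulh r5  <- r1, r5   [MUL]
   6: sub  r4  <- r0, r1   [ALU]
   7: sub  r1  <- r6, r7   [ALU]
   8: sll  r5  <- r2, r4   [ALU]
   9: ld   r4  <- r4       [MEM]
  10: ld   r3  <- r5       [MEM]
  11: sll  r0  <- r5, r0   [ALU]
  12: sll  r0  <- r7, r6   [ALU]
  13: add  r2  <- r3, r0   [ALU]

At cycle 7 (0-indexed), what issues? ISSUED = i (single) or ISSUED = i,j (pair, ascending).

ISSUED = 12

0. add.ALU/ld.MEM @i0+i1  | dual
1. and.ALU/and.ALU @i2+i3  | dual
2. mul.MUL @i4  | no-port MUL/MUL
3. mulh.MUL/sub.ALU @i5+i6  | dual
4. sub.ALU/sll.ALU @i7+i8  | dual
5. ld.MEM @i9  | no-port MEM/MEM
6. ld.MEM/sll.ALU @i10+i11  | dual
7. sll.ALU @i12  | RAW r0
8. add.ALU @i13  | tail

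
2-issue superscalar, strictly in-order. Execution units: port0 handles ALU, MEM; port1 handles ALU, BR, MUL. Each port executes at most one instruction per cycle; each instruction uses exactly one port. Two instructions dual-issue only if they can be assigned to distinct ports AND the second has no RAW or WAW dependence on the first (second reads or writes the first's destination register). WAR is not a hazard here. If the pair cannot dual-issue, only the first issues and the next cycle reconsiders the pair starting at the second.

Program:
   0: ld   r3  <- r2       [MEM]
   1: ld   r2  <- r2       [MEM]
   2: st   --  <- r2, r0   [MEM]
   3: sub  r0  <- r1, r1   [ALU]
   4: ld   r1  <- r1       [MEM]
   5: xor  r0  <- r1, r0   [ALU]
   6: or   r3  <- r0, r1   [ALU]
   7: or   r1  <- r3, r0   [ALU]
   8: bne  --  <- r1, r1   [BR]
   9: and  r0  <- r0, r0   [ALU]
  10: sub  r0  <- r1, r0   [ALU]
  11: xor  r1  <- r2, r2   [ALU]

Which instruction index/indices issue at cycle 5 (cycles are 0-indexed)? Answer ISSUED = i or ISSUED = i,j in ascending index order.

ISSUED = 6

t=0 i0:ld.MEM ; no-port MEM/MEM
t=1 i1:ld.MEM ; no-port MEM/MEM
t=2 i2/i3:st.MEM sub.ALU ; pair
t=3 i4:ld.MEM ; RAW r1
t=4 i5:xor.ALU ; RAW r0
t=5 i6:or.ALU ; RAW r3
t=6 i7:or.ALU ; RAW r1
t=7 i8/i9:bne.BR and.ALU ; pair
t=8 i10/i11:sub.ALU xor.ALU ; pair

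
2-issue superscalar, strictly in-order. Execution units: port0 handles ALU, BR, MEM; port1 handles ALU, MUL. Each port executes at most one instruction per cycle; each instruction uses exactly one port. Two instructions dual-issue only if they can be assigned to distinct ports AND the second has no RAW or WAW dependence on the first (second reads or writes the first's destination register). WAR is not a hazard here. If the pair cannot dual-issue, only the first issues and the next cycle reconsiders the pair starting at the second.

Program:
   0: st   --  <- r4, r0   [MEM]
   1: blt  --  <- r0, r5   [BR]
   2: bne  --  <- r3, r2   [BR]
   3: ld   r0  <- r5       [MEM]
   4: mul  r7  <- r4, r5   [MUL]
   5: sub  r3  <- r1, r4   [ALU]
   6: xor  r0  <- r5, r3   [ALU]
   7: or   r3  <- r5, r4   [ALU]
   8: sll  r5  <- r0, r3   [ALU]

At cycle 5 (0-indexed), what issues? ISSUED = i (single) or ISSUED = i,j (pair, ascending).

  cy0 -> i0 (st.MEM) no-port MEM/BR
  cy1 -> i1 (blt.BR) no-port BR/BR
  cy2 -> i2 (bne.BR) no-port BR/MEM
  cy3 -> i3/i4 (ld.MEM mul.MUL) 2-wide
  cy4 -> i5 (sub.ALU) RAW r3
  cy5 -> i6/i7 (xor.ALU or.ALU) 2-wide
  cy6 -> i8 (sll.ALU) tail

ISSUED = 6,7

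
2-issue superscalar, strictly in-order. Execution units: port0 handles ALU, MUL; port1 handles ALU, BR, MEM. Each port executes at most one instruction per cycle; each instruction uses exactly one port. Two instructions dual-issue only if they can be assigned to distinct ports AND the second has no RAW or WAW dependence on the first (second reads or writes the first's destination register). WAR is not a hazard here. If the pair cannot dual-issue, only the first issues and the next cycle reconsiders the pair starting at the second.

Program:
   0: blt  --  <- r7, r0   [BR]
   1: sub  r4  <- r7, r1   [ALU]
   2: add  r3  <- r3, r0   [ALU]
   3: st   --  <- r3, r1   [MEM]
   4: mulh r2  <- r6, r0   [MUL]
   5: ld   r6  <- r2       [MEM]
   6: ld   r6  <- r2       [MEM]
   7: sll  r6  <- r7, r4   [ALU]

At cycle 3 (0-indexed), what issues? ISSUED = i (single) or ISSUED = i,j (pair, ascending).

[0] i0,i1  blt.BR sub.ALU  -- 2-wide
[1] i2  add.ALU  -- RAW r3
[2] i3,i4  st.MEM mulh.MUL  -- 2-wide
[3] i5  ld.MEM  -- no-port MEM/MEM
[4] i6  ld.MEM  -- WAW r6
[5] i7  sll.ALU  -- tail

ISSUED = 5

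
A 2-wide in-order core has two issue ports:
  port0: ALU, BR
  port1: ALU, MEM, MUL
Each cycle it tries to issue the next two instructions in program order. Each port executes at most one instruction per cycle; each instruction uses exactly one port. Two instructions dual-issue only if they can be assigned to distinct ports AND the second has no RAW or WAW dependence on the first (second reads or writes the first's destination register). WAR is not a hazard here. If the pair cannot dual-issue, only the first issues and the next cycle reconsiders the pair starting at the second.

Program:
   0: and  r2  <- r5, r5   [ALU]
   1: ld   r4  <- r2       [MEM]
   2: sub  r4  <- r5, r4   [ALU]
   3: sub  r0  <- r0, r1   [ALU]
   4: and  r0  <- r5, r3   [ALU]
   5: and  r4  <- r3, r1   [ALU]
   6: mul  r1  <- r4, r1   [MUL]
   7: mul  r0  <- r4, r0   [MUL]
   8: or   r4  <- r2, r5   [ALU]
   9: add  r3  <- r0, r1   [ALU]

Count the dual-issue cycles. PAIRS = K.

  cy0 -> i0 (and.ALU) RAW r2
  cy1 -> i1 (ld.MEM) RAW+WAW r4
  cy2 -> i2/i3 (sub.ALU+sub.ALU) dual
  cy3 -> i4/i5 (and.ALU+and.ALU) dual
  cy4 -> i6 (mul.MUL) no-port MUL/MUL
  cy5 -> i7/i8 (mul.MUL+or.ALU) dual
  cy6 -> i9 (add.ALU) tail

PAIRS = 3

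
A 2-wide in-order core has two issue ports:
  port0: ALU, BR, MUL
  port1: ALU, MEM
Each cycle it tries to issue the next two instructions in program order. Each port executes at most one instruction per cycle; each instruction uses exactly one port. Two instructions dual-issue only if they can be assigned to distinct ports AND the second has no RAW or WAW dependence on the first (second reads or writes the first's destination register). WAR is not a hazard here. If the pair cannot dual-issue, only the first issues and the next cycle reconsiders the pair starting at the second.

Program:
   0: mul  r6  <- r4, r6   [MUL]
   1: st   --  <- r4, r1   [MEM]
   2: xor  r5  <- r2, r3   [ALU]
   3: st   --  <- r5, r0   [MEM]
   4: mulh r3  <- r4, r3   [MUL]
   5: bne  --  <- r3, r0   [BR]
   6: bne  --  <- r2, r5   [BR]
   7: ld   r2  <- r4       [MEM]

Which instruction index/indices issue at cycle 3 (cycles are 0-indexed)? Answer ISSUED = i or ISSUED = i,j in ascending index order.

ISSUED = 5

#0 head=0: mul.MUL+st.MEM i0/i1 2-wide
#1 head=2: xor.ALU i2 RAW r5
#2 head=3: st.MEM+mulh.MUL i3/i4 2-wide
#3 head=5: bne.BR i5 no-port BR/BR
#4 head=6: bne.BR+ld.MEM i6/i7 2-wide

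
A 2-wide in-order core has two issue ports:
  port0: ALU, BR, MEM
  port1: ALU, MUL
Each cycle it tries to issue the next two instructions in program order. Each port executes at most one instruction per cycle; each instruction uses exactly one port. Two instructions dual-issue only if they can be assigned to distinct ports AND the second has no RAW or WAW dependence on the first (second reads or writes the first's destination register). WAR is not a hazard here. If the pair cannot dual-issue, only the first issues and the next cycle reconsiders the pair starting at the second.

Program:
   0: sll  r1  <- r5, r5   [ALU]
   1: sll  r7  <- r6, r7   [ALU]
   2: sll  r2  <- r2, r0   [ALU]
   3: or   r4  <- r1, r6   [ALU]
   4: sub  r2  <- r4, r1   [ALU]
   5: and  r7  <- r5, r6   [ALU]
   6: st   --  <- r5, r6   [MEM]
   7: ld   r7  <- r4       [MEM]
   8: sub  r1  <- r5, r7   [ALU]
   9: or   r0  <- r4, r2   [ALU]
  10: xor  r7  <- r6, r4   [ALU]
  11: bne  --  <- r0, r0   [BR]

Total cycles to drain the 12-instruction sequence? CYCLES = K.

[0] i0&i1  sll.ALU+sll.ALU  -- pair
[1] i2&i3  sll.ALU+or.ALU  -- pair
[2] i4&i5  sub.ALU+and.ALU  -- pair
[3] i6  st.MEM  -- no-port MEM/MEM
[4] i7  ld.MEM  -- RAW r7
[5] i8&i9  sub.ALU+or.ALU  -- pair
[6] i10&i11  xor.ALU+bne.BR  -- pair

CYCLES = 7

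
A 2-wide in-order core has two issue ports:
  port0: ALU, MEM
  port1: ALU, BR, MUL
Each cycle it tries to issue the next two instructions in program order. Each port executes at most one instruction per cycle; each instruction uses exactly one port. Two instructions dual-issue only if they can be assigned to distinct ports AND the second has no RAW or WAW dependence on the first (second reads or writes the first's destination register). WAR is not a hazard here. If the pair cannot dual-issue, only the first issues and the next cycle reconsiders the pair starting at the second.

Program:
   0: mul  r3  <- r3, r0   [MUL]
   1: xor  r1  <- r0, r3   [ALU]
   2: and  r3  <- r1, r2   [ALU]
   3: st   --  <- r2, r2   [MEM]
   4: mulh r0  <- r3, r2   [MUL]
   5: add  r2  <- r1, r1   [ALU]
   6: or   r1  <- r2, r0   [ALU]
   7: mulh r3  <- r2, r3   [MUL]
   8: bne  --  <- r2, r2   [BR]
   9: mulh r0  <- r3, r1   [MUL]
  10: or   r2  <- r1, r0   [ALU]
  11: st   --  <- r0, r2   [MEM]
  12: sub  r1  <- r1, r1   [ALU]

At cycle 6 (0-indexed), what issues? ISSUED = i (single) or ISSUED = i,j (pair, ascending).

ISSUED = 9

0. mul @i0  | RAW r3
1. xor @i1  | RAW r1
2. and;st @i2,i3  | pair
3. mulh;add @i4,i5  | pair
4. or;mulh @i6,i7  | pair
5. bne @i8  | no-port BR/MUL
6. mulh @i9  | RAW r0
7. or @i10  | RAW r2
8. st;sub @i11,i12  | pair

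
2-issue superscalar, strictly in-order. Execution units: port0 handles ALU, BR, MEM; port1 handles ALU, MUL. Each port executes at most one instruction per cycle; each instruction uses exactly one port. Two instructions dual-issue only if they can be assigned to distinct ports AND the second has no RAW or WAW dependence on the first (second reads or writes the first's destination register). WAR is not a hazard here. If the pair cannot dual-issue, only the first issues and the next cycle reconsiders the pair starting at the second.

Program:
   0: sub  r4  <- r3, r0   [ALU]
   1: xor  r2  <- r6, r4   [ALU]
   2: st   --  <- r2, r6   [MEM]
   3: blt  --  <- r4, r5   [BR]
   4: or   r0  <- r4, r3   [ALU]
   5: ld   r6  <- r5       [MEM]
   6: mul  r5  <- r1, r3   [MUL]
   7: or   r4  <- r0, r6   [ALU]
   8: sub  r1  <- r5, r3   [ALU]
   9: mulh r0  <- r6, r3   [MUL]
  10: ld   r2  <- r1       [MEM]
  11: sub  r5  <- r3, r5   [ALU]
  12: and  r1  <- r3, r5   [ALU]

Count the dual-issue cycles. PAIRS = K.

PAIRS = 4

c0: i0 sub.ALU  RAW r4
c1: i1 xor.ALU  RAW r2
c2: i2 st.MEM  no-port MEM/BR
c3: i3&i4 blt.BR or.ALU  2-wide
c4: i5&i6 ld.MEM mul.MUL  2-wide
c5: i7&i8 or.ALU sub.ALU  2-wide
c6: i9&i10 mulh.MUL ld.MEM  2-wide
c7: i11 sub.ALU  RAW r5
c8: i12 and.ALU  tail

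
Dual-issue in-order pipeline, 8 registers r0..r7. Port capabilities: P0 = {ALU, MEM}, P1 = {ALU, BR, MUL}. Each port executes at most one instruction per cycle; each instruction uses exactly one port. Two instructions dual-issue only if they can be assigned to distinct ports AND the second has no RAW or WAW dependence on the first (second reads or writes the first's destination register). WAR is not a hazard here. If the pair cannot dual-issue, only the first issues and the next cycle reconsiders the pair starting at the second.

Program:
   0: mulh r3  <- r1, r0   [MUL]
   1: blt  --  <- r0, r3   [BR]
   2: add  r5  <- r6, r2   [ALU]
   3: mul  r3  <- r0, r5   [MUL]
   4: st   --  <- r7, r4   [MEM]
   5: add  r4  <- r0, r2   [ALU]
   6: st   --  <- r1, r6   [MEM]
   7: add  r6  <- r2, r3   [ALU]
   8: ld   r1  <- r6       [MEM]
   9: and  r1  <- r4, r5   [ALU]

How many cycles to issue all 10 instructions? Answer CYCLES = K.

#0 head=0: mulh.MUL i0 no-port MUL/BR
#1 head=1: blt.BR/add.ALU i1&i2 2-wide
#2 head=3: mul.MUL/st.MEM i3&i4 2-wide
#3 head=5: add.ALU/st.MEM i5&i6 2-wide
#4 head=7: add.ALU i7 RAW r6
#5 head=8: ld.MEM i8 WAW r1
#6 head=9: and.ALU i9 tail

CYCLES = 7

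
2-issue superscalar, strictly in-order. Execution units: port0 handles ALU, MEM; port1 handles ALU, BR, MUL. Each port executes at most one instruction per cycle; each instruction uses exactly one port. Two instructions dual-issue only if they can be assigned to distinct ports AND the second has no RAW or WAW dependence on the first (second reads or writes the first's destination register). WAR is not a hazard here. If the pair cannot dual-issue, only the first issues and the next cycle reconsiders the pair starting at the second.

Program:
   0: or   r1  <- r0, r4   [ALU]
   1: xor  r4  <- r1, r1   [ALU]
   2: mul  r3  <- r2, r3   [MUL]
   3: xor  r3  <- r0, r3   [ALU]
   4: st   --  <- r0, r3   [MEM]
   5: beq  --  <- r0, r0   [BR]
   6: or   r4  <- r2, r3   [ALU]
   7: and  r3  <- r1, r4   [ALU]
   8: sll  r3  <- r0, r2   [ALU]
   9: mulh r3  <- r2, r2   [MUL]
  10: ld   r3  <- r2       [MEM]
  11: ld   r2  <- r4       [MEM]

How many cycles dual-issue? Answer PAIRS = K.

  cy0 -> i0 (or) RAW r1
  cy1 -> i1,i2 (xor mul) pair
  cy2 -> i3 (xor) RAW r3
  cy3 -> i4,i5 (st beq) pair
  cy4 -> i6 (or) RAW r4
  cy5 -> i7 (and) WAW r3
  cy6 -> i8 (sll) WAW r3
  cy7 -> i9 (mulh) WAW r3
  cy8 -> i10 (ld) no-port MEM/MEM
  cy9 -> i11 (ld) tail

PAIRS = 2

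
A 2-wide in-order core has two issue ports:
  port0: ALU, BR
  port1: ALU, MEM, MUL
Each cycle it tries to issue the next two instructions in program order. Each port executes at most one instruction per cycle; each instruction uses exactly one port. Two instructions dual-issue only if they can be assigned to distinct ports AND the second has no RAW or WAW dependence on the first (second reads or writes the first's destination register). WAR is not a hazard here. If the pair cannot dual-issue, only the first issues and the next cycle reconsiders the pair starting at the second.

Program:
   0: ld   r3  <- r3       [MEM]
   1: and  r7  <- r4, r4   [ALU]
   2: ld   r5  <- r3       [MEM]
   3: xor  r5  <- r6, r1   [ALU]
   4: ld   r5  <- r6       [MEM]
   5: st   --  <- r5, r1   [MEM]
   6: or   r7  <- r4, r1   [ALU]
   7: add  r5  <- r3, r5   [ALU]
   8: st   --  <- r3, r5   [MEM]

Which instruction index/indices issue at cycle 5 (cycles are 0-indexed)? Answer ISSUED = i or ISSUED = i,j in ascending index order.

ISSUED = 7

t=0 i0/i1:ld and ; pair
t=1 i2:ld ; WAW r5
t=2 i3:xor ; WAW r5
t=3 i4:ld ; no-port MEM/MEM
t=4 i5/i6:st or ; pair
t=5 i7:add ; RAW r5
t=6 i8:st ; tail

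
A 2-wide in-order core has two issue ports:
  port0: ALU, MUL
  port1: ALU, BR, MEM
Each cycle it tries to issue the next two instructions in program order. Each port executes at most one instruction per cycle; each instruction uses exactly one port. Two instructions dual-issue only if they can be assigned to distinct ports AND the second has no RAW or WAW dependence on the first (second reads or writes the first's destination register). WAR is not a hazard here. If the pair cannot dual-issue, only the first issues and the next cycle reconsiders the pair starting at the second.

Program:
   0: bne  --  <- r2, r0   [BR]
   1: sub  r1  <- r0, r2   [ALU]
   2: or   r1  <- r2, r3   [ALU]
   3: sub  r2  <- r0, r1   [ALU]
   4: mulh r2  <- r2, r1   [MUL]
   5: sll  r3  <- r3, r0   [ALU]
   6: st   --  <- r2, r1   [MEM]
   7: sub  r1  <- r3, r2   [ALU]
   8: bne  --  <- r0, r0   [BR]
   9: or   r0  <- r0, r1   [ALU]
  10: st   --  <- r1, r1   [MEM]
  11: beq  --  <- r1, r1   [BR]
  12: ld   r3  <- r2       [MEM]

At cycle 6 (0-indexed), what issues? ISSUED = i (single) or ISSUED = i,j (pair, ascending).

#0 head=0: bne.BR+sub.ALU i0/i1 2-wide
#1 head=2: or.ALU i2 RAW r1
#2 head=3: sub.ALU i3 RAW+WAW r2
#3 head=4: mulh.MUL+sll.ALU i4/i5 2-wide
#4 head=6: st.MEM+sub.ALU i6/i7 2-wide
#5 head=8: bne.BR+or.ALU i8/i9 2-wide
#6 head=10: st.MEM i10 no-port MEM/BR
#7 head=11: beq.BR i11 no-port BR/MEM
#8 head=12: ld.MEM i12 tail

ISSUED = 10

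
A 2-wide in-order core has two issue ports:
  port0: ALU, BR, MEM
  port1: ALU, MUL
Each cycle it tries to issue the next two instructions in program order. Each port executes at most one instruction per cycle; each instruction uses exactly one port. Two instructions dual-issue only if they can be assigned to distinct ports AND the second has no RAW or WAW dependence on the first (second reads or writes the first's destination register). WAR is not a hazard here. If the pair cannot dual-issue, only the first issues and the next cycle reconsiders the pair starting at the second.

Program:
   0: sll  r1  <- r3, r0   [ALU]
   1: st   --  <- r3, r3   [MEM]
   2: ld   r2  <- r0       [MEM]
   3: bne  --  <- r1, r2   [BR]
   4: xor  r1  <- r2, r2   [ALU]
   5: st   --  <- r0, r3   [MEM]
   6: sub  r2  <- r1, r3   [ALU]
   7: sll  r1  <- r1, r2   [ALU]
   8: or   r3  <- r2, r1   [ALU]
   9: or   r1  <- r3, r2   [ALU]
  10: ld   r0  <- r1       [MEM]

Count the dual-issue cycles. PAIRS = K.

  cy0 -> i0+i1 (sll.ALU;st.MEM) 2-wide
  cy1 -> i2 (ld.MEM) no-port MEM/BR
  cy2 -> i3+i4 (bne.BR;xor.ALU) 2-wide
  cy3 -> i5+i6 (st.MEM;sub.ALU) 2-wide
  cy4 -> i7 (sll.ALU) RAW r1
  cy5 -> i8 (or.ALU) RAW r3
  cy6 -> i9 (or.ALU) RAW r1
  cy7 -> i10 (ld.MEM) tail

PAIRS = 3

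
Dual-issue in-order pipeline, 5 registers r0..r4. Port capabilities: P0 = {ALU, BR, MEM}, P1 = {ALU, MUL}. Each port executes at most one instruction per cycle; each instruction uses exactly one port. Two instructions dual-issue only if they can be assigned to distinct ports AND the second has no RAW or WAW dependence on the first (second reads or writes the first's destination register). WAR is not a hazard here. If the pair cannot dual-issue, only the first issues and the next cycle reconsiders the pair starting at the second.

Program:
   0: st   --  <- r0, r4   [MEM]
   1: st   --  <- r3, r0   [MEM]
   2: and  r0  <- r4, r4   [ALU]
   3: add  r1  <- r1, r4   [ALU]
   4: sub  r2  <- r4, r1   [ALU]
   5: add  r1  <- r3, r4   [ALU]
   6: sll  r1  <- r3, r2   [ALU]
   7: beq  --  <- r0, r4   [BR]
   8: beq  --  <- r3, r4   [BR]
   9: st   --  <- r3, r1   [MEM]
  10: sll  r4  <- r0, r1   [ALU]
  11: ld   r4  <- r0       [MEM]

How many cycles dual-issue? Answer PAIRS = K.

PAIRS = 4

  cy0 -> i0 (st) no-port MEM/MEM
  cy1 -> i1/i2 (st+and) 2-wide
  cy2 -> i3 (add) RAW r1
  cy3 -> i4/i5 (sub+add) 2-wide
  cy4 -> i6/i7 (sll+beq) 2-wide
  cy5 -> i8 (beq) no-port BR/MEM
  cy6 -> i9/i10 (st+sll) 2-wide
  cy7 -> i11 (ld) tail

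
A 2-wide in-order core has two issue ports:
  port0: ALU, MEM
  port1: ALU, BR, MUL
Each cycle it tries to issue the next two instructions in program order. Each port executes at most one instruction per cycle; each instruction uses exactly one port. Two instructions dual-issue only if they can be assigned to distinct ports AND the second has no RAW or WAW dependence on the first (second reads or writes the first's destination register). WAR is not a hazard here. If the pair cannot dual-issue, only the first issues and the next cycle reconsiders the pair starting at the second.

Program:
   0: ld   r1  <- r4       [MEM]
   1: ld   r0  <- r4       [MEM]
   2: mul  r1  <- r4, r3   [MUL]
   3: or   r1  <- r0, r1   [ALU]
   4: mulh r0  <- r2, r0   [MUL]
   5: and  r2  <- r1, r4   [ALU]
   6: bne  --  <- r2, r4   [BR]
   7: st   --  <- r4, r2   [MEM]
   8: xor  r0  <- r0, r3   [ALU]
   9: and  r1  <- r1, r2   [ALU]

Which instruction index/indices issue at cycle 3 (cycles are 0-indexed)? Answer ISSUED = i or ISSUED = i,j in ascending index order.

ISSUED = 5

#0 head=0: ld i0 no-port MEM/MEM
#1 head=1: ld mul i1/i2 pair
#2 head=3: or mulh i3/i4 pair
#3 head=5: and i5 RAW r2
#4 head=6: bne st i6/i7 pair
#5 head=8: xor and i8/i9 pair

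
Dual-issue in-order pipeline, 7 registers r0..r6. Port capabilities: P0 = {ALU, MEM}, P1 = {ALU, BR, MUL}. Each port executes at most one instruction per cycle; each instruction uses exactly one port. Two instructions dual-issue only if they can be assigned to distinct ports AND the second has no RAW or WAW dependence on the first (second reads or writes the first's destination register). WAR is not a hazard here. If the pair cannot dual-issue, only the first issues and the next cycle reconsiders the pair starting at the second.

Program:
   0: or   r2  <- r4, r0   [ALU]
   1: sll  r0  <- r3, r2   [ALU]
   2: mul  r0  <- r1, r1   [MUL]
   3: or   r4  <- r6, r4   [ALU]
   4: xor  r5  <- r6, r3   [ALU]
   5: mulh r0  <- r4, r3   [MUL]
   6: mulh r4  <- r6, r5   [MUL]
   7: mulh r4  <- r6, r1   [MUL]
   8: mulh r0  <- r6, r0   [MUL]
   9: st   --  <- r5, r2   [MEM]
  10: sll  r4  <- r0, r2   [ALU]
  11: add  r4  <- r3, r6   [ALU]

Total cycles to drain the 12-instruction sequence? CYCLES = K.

CYCLES = 9

  cy0 -> i0 (or) RAW r2
  cy1 -> i1 (sll) WAW r0
  cy2 -> i2&i3 (mul/or) pair
  cy3 -> i4&i5 (xor/mulh) pair
  cy4 -> i6 (mulh) no-port MUL/MUL
  cy5 -> i7 (mulh) no-port MUL/MUL
  cy6 -> i8&i9 (mulh/st) pair
  cy7 -> i10 (sll) WAW r4
  cy8 -> i11 (add) tail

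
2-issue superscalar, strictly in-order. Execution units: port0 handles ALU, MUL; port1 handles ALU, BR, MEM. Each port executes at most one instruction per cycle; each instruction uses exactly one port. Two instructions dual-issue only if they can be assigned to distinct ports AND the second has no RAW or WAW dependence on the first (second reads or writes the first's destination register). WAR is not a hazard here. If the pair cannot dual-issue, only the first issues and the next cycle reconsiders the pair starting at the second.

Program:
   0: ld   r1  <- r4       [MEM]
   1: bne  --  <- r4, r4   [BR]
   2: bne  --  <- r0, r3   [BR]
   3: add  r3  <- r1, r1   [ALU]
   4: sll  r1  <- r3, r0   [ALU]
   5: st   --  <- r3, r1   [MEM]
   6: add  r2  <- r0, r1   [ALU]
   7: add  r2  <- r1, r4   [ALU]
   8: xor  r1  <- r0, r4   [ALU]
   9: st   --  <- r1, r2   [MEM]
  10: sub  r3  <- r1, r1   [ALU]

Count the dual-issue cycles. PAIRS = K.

#0 head=0: ld i0 no-port MEM/BR
#1 head=1: bne i1 no-port BR/BR
#2 head=2: bne add i2+i3 2-wide
#3 head=4: sll i4 RAW r1
#4 head=5: st add i5+i6 2-wide
#5 head=7: add xor i7+i8 2-wide
#6 head=9: st sub i9+i10 2-wide

PAIRS = 4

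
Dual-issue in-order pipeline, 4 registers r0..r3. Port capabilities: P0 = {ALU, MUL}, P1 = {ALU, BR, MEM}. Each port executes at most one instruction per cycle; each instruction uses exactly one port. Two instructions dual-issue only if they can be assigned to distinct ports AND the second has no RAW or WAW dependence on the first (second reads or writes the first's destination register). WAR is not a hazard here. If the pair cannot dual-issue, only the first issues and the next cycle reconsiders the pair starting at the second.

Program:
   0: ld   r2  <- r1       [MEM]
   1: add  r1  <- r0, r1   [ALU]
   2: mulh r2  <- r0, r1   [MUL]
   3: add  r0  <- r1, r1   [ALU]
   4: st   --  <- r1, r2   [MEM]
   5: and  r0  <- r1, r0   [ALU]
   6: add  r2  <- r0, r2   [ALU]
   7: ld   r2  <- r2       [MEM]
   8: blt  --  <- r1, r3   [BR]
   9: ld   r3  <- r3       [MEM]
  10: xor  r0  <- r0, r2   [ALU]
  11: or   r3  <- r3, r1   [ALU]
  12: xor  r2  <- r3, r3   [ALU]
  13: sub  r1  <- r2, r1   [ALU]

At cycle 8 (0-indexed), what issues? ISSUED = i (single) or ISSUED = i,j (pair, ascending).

0. ld.MEM+add.ALU @i0,i1  | dual
1. mulh.MUL+add.ALU @i2,i3  | dual
2. st.MEM+and.ALU @i4,i5  | dual
3. add.ALU @i6  | RAW+WAW r2
4. ld.MEM @i7  | no-port MEM/BR
5. blt.BR @i8  | no-port BR/MEM
6. ld.MEM+xor.ALU @i9,i10  | dual
7. or.ALU @i11  | RAW r3
8. xor.ALU @i12  | RAW r2
9. sub.ALU @i13  | tail

ISSUED = 12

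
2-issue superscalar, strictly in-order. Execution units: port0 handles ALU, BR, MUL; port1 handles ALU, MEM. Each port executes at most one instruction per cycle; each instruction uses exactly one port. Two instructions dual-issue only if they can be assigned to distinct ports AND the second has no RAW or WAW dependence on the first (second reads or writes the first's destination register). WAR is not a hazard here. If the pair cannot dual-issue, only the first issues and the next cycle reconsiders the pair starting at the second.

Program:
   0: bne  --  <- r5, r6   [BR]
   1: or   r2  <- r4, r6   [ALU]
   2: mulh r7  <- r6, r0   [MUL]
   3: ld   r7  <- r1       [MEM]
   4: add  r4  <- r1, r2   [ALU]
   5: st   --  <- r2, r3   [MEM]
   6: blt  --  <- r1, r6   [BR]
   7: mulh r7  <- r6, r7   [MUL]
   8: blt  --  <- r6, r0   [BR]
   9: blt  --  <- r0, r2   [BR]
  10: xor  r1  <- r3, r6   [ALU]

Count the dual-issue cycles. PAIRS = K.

PAIRS = 4

  cy0 -> i0/i1 (bne or) pair
  cy1 -> i2 (mulh) WAW r7
  cy2 -> i3/i4 (ld add) pair
  cy3 -> i5/i6 (st blt) pair
  cy4 -> i7 (mulh) no-port MUL/BR
  cy5 -> i8 (blt) no-port BR/BR
  cy6 -> i9/i10 (blt xor) pair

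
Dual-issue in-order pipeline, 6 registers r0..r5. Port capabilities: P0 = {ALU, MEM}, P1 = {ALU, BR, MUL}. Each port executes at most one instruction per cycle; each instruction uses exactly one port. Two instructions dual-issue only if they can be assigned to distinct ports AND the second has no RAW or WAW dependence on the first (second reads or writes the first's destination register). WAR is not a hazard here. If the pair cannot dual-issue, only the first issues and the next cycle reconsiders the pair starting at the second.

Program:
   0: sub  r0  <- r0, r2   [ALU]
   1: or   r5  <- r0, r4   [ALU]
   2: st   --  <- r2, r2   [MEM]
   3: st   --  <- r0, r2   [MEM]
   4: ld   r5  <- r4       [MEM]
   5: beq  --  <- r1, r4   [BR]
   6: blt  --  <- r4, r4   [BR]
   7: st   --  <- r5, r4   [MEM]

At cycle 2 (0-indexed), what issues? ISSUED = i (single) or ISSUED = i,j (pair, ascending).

ISSUED = 3

t=0 i0:sub.ALU ; RAW r0
t=1 i1/i2:or.ALU/st.MEM ; dual
t=2 i3:st.MEM ; no-port MEM/MEM
t=3 i4/i5:ld.MEM/beq.BR ; dual
t=4 i6/i7:blt.BR/st.MEM ; dual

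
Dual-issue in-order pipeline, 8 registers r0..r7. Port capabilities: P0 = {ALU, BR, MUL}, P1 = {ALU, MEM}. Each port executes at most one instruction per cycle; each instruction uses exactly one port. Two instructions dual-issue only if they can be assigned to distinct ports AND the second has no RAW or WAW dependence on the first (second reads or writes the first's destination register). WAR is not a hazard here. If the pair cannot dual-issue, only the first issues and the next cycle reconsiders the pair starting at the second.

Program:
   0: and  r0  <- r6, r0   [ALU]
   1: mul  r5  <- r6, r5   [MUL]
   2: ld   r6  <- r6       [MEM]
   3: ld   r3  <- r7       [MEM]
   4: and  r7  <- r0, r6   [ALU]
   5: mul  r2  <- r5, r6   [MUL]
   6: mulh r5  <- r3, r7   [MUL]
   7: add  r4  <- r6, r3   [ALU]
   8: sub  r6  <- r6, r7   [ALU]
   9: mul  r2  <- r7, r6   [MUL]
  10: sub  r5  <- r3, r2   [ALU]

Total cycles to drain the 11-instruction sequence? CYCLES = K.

#0 head=0: and;mul i0&i1 pair
#1 head=2: ld i2 no-port MEM/MEM
#2 head=3: ld;and i3&i4 pair
#3 head=5: mul i5 no-port MUL/MUL
#4 head=6: mulh;add i6&i7 pair
#5 head=8: sub i8 RAW r6
#6 head=9: mul i9 RAW r2
#7 head=10: sub i10 tail

CYCLES = 8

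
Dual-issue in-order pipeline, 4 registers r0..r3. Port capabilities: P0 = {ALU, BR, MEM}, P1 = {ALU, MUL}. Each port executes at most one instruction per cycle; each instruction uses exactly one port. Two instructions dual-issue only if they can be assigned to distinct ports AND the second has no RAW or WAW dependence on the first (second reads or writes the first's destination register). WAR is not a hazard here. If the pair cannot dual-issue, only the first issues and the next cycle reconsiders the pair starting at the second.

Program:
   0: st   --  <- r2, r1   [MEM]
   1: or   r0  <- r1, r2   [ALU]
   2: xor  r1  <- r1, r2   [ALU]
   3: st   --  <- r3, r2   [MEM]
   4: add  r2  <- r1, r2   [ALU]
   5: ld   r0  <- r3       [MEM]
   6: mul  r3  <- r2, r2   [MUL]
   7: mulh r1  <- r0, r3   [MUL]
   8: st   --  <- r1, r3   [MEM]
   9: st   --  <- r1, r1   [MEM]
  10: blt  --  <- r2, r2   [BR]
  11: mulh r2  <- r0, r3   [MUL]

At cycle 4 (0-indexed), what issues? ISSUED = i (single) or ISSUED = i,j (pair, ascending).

t=0 i0,i1:st.MEM or.ALU ; 2-wide
t=1 i2,i3:xor.ALU st.MEM ; 2-wide
t=2 i4,i5:add.ALU ld.MEM ; 2-wide
t=3 i6:mul.MUL ; no-port MUL/MUL
t=4 i7:mulh.MUL ; RAW r1
t=5 i8:st.MEM ; no-port MEM/MEM
t=6 i9:st.MEM ; no-port MEM/BR
t=7 i10,i11:blt.BR mulh.MUL ; 2-wide

ISSUED = 7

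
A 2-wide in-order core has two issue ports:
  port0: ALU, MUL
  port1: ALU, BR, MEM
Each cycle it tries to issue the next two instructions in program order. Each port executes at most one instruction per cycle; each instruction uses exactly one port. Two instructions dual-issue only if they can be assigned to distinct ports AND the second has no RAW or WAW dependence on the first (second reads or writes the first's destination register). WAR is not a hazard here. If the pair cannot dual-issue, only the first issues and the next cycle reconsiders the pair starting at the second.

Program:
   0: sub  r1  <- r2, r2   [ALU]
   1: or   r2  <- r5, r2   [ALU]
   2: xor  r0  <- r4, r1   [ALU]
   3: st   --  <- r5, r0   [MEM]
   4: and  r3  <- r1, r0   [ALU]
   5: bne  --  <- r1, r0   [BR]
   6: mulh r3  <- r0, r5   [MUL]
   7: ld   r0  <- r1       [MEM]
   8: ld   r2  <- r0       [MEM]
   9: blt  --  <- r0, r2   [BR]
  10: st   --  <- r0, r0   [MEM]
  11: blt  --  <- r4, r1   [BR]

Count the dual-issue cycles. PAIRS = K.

[0] i0&i1  sub.ALU+or.ALU  -- dual
[1] i2  xor.ALU  -- RAW r0
[2] i3&i4  st.MEM+and.ALU  -- dual
[3] i5&i6  bne.BR+mulh.MUL  -- dual
[4] i7  ld.MEM  -- no-port MEM/MEM
[5] i8  ld.MEM  -- no-port MEM/BR
[6] i9  blt.BR  -- no-port BR/MEM
[7] i10  st.MEM  -- no-port MEM/BR
[8] i11  blt.BR  -- tail

PAIRS = 3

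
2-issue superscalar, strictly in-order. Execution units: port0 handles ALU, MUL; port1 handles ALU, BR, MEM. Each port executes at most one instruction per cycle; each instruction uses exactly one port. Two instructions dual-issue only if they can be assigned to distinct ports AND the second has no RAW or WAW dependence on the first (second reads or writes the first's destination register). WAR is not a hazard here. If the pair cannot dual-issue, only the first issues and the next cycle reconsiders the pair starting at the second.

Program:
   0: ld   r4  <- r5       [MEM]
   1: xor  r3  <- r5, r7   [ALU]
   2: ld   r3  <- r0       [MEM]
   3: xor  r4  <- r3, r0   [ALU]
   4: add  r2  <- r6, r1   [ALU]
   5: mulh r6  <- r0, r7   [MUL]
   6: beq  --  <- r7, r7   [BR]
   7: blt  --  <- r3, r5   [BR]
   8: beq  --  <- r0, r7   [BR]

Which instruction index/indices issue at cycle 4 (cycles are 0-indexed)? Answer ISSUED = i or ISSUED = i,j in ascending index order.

ISSUED = 7

c0: i0,i1 ld;xor  2-wide
c1: i2 ld  RAW r3
c2: i3,i4 xor;add  2-wide
c3: i5,i6 mulh;beq  2-wide
c4: i7 blt  no-port BR/BR
c5: i8 beq  tail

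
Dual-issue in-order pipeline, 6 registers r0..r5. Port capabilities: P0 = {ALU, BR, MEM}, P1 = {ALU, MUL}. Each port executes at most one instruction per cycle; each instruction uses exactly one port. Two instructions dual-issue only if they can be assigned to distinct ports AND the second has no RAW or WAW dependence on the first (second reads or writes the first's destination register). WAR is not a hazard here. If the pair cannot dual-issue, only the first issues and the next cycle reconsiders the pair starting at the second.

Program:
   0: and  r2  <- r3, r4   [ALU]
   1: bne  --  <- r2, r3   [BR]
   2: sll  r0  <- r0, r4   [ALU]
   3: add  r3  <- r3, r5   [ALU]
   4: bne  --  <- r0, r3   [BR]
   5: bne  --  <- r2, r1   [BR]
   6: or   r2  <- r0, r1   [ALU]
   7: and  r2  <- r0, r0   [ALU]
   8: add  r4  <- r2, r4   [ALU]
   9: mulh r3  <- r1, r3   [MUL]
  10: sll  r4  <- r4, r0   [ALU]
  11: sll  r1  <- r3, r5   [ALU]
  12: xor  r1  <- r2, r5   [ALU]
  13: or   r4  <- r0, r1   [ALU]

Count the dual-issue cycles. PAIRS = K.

PAIRS = 4

  cy0 -> i0 (and.ALU) RAW r2
  cy1 -> i1+i2 (bne.BR+sll.ALU) 2-wide
  cy2 -> i3 (add.ALU) RAW r3
  cy3 -> i4 (bne.BR) no-port BR/BR
  cy4 -> i5+i6 (bne.BR+or.ALU) 2-wide
  cy5 -> i7 (and.ALU) RAW r2
  cy6 -> i8+i9 (add.ALU+mulh.MUL) 2-wide
  cy7 -> i10+i11 (sll.ALU+sll.ALU) 2-wide
  cy8 -> i12 (xor.ALU) RAW r1
  cy9 -> i13 (or.ALU) tail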